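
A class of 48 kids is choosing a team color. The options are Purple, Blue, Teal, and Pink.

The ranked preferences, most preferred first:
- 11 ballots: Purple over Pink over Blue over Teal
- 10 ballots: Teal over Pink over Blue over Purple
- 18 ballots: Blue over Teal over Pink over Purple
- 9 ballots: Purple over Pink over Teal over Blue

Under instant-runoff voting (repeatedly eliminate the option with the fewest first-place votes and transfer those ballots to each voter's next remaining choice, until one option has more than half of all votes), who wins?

Blue

Round 1: Purple 20, Blue 18, Teal 10, Pink 0. Pink eliminated.
Round 2: Purple 20, Blue 18, Teal 10. Teal eliminated.
Round 3: Purple 20, Blue 28. Blue has a majority (≥25).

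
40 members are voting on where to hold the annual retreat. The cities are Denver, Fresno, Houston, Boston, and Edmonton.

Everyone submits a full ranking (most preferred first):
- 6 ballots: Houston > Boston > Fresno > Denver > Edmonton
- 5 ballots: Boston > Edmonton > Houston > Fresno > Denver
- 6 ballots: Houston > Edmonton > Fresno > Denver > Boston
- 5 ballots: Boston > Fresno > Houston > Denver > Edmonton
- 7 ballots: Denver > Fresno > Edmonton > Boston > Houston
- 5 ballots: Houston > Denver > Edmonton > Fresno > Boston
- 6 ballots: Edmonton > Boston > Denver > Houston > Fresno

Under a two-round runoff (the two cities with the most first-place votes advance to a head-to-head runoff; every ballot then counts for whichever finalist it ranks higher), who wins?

Round 1 first-place votes: Denver 7, Fresno 0, Houston 17, Boston 10, Edmonton 6. Houston and Boston advance.
Runoff: Houston is ranked above Boston on 17 ballots, Boston above Houston on 23.

Boston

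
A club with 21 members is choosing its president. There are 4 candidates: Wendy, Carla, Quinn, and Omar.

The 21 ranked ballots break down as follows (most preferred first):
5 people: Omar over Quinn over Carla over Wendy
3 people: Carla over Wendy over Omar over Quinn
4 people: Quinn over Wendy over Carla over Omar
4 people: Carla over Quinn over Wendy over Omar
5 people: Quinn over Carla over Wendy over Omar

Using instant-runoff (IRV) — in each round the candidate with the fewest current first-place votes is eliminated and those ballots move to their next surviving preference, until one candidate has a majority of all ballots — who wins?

Quinn

Round 1: Wendy 0, Carla 7, Quinn 9, Omar 5. Wendy eliminated.
Round 2: Carla 7, Quinn 9, Omar 5. Omar eliminated.
Round 3: Carla 7, Quinn 14. Quinn has a majority (≥11).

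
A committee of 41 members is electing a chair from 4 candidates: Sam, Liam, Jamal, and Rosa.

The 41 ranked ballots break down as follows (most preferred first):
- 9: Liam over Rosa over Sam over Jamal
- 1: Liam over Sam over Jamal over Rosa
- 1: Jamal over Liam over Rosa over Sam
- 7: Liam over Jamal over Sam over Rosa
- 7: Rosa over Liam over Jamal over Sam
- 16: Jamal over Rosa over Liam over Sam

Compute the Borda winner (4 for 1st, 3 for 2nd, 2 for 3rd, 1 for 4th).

Liam

Sam: 9×2 + 1×3 + 1×1 + 7×2 + 7×1 + 16×1 = 59
Liam: 9×4 + 1×4 + 1×3 + 7×4 + 7×3 + 16×2 = 124
Jamal: 9×1 + 1×2 + 1×4 + 7×3 + 7×2 + 16×4 = 114
Rosa: 9×3 + 1×1 + 1×2 + 7×1 + 7×4 + 16×3 = 113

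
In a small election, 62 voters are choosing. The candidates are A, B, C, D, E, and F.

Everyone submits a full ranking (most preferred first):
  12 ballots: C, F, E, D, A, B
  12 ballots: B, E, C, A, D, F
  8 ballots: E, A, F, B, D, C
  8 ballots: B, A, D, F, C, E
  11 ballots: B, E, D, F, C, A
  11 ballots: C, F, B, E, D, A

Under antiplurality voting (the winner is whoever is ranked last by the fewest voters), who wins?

D

Last-place votes: A 22, B 12, C 8, D 0, E 8, F 12.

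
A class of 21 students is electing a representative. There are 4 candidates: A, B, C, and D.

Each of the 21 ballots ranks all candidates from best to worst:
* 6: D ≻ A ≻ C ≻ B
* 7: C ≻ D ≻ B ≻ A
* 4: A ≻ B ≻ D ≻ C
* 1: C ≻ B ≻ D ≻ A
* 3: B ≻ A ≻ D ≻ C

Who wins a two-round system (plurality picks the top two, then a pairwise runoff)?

D

Round 1 first-place votes: A 4, B 3, C 8, D 6. C and D advance.
Runoff: C is ranked above D on 8 ballots, D above C on 13.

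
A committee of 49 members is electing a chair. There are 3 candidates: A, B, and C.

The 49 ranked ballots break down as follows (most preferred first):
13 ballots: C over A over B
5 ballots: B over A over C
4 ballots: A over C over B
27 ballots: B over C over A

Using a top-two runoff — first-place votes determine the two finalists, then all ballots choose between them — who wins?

Round 1 first-place votes: A 4, B 32, C 13. B and C advance.
Runoff: B is ranked above C on 32 ballots, C above B on 17.

B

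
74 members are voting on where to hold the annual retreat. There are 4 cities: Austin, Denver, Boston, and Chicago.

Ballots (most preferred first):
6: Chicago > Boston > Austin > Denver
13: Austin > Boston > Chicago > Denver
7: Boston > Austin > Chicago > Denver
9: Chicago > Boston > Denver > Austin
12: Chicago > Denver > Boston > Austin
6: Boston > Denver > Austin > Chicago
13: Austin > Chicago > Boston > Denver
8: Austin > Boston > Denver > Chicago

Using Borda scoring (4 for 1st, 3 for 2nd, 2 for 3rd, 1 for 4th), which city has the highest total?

Austin: 6×2 + 13×4 + 7×3 + 9×1 + 12×1 + 6×2 + 13×4 + 8×4 = 202
Denver: 6×1 + 13×1 + 7×1 + 9×2 + 12×3 + 6×3 + 13×1 + 8×2 = 127
Boston: 6×3 + 13×3 + 7×4 + 9×3 + 12×2 + 6×4 + 13×2 + 8×3 = 210
Chicago: 6×4 + 13×2 + 7×2 + 9×4 + 12×4 + 6×1 + 13×3 + 8×1 = 201

Boston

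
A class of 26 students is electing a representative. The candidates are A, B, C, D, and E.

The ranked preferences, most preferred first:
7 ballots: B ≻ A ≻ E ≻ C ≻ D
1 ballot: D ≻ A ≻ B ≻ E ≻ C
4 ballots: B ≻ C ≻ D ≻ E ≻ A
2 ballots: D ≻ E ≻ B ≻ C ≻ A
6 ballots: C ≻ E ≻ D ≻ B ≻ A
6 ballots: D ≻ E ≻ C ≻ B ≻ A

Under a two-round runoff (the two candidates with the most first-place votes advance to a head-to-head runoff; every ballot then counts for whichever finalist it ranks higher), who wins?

D

Round 1 first-place votes: A 0, B 11, C 6, D 9, E 0. B and D advance.
Runoff: B is ranked above D on 11 ballots, D above B on 15.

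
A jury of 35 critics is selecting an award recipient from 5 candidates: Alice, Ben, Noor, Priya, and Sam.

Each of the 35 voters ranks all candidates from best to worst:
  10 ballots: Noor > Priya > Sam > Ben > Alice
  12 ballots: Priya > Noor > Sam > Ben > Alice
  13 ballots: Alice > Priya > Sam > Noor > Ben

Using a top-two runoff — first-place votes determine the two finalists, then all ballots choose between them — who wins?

Priya

Round 1 first-place votes: Alice 13, Ben 0, Noor 10, Priya 12, Sam 0. Alice and Priya advance.
Runoff: Alice is ranked above Priya on 13 ballots, Priya above Alice on 22.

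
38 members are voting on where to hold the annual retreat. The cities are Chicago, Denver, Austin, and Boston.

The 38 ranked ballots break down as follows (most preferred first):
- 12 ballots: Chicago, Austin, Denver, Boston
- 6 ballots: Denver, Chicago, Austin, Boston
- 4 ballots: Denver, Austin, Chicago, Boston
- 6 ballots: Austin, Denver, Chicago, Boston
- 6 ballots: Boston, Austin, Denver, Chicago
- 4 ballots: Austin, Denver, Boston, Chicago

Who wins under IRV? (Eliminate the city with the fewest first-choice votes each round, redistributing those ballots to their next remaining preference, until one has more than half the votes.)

Austin

Round 1: Chicago 12, Denver 10, Austin 10, Boston 6. Boston eliminated.
Round 2: Chicago 12, Denver 10, Austin 16. Denver eliminated.
Round 3: Chicago 18, Austin 20. Austin has a majority (≥20).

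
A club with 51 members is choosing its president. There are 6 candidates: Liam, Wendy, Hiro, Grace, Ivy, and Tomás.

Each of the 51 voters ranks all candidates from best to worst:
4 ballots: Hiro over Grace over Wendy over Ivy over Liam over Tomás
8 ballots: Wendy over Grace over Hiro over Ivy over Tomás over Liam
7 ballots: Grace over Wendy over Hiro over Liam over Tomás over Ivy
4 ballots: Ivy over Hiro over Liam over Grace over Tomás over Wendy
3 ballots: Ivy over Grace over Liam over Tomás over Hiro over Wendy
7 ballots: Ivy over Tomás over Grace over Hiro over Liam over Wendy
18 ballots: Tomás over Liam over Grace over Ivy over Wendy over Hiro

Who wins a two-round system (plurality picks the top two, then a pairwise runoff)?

Ivy

Round 1 first-place votes: Liam 0, Wendy 8, Hiro 4, Grace 7, Ivy 14, Tomás 18. Tomás and Ivy advance.
Runoff: Tomás is ranked above Ivy on 25 ballots, Ivy above Tomás on 26.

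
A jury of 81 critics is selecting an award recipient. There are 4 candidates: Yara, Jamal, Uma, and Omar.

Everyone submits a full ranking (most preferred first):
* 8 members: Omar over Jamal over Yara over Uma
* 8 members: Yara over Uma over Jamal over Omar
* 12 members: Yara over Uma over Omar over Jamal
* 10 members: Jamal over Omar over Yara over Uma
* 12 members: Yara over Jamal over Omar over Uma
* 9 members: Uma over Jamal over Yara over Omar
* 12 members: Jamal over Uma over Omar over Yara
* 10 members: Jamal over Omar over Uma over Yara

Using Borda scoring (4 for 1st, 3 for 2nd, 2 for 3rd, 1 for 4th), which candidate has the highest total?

Yara: 8×2 + 8×4 + 12×4 + 10×2 + 12×4 + 9×2 + 12×1 + 10×1 = 204
Jamal: 8×3 + 8×2 + 12×1 + 10×4 + 12×3 + 9×3 + 12×4 + 10×4 = 243
Uma: 8×1 + 8×3 + 12×3 + 10×1 + 12×1 + 9×4 + 12×3 + 10×2 = 182
Omar: 8×4 + 8×1 + 12×2 + 10×3 + 12×2 + 9×1 + 12×2 + 10×3 = 181

Jamal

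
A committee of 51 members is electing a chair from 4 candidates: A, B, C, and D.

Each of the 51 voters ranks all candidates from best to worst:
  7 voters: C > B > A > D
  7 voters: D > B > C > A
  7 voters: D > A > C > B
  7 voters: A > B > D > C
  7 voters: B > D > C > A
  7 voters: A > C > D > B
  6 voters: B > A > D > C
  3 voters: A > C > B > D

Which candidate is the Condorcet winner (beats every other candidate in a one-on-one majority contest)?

B vs A: 27–24
B vs C: 27–24
B vs D: 30–21
B beats every other candidate.

B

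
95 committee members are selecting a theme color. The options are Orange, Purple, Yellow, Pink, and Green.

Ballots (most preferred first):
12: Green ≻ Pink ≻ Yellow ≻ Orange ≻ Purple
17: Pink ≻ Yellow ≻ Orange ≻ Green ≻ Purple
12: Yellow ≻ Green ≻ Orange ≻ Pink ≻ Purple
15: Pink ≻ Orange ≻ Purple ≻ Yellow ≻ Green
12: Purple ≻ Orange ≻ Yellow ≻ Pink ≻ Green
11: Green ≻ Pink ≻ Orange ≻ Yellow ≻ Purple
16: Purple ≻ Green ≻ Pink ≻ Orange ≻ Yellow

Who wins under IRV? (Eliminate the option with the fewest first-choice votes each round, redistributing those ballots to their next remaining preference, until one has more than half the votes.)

Green

Round 1: Orange 0, Purple 28, Yellow 12, Pink 32, Green 23. Orange eliminated.
Round 2: Purple 28, Yellow 12, Pink 32, Green 23. Yellow eliminated.
Round 3: Purple 28, Pink 32, Green 35. Purple eliminated.
Round 4: Pink 44, Green 51. Green has a majority (≥48).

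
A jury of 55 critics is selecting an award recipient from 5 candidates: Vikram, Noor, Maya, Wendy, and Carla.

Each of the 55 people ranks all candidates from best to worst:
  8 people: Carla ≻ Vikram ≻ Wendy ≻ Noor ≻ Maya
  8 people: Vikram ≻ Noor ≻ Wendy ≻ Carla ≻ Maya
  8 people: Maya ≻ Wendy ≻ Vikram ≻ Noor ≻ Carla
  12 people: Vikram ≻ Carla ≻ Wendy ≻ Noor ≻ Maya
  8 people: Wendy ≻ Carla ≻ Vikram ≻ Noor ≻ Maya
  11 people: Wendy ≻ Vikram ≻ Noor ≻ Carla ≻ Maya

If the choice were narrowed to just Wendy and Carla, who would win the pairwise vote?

Wendy

Wendy is ranked above Carla on 35 ballots; Carla above Wendy on 20.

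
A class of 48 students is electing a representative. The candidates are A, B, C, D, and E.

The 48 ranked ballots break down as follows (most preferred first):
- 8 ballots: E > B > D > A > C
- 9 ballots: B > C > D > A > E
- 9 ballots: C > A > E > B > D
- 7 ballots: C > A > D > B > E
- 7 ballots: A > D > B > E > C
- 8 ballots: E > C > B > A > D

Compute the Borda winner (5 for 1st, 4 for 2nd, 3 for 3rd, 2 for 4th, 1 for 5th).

C

A: 8×2 + 9×2 + 9×4 + 7×4 + 7×5 + 8×2 = 149
B: 8×4 + 9×5 + 9×2 + 7×2 + 7×3 + 8×3 = 154
C: 8×1 + 9×4 + 9×5 + 7×5 + 7×1 + 8×4 = 163
D: 8×3 + 9×3 + 9×1 + 7×3 + 7×4 + 8×1 = 117
E: 8×5 + 9×1 + 9×3 + 7×1 + 7×2 + 8×5 = 137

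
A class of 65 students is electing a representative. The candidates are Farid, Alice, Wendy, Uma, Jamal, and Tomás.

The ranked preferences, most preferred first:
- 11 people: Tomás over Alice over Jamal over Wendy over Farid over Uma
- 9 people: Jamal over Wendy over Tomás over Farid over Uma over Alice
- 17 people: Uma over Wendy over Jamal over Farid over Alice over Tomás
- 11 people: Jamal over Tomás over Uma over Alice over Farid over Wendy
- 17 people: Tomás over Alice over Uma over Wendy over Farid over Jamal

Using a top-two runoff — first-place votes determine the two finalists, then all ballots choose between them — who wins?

Jamal

Round 1 first-place votes: Farid 0, Alice 0, Wendy 0, Uma 17, Jamal 20, Tomás 28. Tomás and Jamal advance.
Runoff: Tomás is ranked above Jamal on 28 ballots, Jamal above Tomás on 37.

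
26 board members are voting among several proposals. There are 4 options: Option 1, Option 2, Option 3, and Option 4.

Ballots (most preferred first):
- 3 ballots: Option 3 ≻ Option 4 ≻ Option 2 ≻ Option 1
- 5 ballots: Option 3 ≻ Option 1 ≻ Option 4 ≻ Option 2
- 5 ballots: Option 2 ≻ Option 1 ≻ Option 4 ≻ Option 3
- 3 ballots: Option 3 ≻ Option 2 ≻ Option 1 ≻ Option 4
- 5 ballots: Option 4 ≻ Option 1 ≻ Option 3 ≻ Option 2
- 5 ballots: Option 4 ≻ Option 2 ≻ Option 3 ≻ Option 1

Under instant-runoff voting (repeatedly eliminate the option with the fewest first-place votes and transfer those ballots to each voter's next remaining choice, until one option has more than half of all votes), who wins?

Round 1: Option 1 0, Option 2 5, Option 3 11, Option 4 10. Option 1 eliminated.
Round 2: Option 2 5, Option 3 11, Option 4 10. Option 2 eliminated.
Round 3: Option 3 11, Option 4 15. Option 4 has a majority (≥14).

Option 4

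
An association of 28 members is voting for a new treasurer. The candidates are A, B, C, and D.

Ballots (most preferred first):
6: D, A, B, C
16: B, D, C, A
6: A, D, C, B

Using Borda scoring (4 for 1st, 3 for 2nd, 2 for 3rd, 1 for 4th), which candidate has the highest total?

A: 6×3 + 16×1 + 6×4 = 58
B: 6×2 + 16×4 + 6×1 = 82
C: 6×1 + 16×2 + 6×2 = 50
D: 6×4 + 16×3 + 6×3 = 90

D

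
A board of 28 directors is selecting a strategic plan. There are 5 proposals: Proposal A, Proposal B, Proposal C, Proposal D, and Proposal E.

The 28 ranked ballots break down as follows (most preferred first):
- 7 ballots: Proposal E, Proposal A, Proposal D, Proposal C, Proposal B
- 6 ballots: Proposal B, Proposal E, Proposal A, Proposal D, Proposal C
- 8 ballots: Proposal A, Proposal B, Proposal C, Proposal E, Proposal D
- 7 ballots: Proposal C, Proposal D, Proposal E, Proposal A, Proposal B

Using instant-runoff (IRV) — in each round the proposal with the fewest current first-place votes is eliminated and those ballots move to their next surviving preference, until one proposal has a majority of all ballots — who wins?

Round 1: Proposal A 8, Proposal B 6, Proposal C 7, Proposal D 0, Proposal E 7. Proposal D eliminated.
Round 2: Proposal A 8, Proposal B 6, Proposal C 7, Proposal E 7. Proposal B eliminated.
Round 3: Proposal A 8, Proposal C 7, Proposal E 13. Proposal C eliminated.
Round 4: Proposal A 8, Proposal E 20. Proposal E has a majority (≥15).

Proposal E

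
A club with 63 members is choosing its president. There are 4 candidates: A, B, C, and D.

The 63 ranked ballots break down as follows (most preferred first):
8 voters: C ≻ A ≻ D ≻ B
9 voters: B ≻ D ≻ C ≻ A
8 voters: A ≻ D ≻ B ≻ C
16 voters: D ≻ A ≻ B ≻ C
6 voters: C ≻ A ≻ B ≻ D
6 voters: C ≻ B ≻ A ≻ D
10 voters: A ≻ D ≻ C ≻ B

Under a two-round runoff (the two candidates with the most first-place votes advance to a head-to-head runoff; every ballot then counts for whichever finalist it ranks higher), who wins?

A

Round 1 first-place votes: A 18, B 9, C 20, D 16. C and A advance.
Runoff: C is ranked above A on 29 ballots, A above C on 34.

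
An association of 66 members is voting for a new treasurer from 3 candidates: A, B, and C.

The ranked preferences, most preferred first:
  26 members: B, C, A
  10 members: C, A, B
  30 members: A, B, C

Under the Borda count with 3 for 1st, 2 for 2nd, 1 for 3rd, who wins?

A: 26×1 + 10×2 + 30×3 = 136
B: 26×3 + 10×1 + 30×2 = 148
C: 26×2 + 10×3 + 30×1 = 112

B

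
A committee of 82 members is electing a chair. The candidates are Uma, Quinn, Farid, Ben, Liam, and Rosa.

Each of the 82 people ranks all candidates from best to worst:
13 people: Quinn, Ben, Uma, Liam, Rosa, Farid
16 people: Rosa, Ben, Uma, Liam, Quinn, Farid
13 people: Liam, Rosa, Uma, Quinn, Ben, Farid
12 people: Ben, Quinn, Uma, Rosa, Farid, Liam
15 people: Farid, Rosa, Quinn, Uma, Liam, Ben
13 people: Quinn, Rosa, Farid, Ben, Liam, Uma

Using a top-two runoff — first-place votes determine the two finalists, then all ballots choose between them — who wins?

Round 1 first-place votes: Uma 0, Quinn 26, Farid 15, Ben 12, Liam 13, Rosa 16. Quinn and Rosa advance.
Runoff: Quinn is ranked above Rosa on 38 ballots, Rosa above Quinn on 44.

Rosa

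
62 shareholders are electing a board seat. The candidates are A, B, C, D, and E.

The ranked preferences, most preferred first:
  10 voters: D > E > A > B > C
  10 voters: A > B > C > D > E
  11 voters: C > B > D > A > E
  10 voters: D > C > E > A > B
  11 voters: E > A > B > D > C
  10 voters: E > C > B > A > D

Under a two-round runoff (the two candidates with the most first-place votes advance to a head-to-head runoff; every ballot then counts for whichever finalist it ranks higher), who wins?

Round 1 first-place votes: A 10, B 0, C 11, D 20, E 21. E and D advance.
Runoff: E is ranked above D on 21 ballots, D above E on 41.

D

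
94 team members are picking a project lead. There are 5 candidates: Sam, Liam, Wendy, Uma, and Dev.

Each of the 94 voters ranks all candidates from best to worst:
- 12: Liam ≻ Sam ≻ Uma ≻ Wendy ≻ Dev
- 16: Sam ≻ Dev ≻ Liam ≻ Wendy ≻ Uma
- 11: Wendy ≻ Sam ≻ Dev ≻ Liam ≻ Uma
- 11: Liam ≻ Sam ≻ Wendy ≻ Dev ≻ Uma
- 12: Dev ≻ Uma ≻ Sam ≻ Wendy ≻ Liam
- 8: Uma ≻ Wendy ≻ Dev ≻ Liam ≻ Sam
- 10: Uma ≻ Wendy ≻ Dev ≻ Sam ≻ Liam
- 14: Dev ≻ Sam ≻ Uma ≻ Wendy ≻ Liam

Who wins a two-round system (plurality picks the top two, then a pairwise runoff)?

Dev

Round 1 first-place votes: Sam 16, Liam 23, Wendy 11, Uma 18, Dev 26. Dev and Liam advance.
Runoff: Dev is ranked above Liam on 71 ballots, Liam above Dev on 23.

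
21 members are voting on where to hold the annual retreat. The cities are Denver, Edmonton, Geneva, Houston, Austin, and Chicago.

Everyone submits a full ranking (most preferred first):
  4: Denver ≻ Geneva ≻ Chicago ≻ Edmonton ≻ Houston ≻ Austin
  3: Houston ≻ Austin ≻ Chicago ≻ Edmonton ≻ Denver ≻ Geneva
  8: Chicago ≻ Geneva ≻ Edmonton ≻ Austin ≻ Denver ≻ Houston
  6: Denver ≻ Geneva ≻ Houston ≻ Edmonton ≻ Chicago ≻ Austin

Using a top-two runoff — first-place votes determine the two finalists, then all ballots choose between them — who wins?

Chicago

Round 1 first-place votes: Denver 10, Edmonton 0, Geneva 0, Houston 3, Austin 0, Chicago 8. Denver and Chicago advance.
Runoff: Denver is ranked above Chicago on 10 ballots, Chicago above Denver on 11.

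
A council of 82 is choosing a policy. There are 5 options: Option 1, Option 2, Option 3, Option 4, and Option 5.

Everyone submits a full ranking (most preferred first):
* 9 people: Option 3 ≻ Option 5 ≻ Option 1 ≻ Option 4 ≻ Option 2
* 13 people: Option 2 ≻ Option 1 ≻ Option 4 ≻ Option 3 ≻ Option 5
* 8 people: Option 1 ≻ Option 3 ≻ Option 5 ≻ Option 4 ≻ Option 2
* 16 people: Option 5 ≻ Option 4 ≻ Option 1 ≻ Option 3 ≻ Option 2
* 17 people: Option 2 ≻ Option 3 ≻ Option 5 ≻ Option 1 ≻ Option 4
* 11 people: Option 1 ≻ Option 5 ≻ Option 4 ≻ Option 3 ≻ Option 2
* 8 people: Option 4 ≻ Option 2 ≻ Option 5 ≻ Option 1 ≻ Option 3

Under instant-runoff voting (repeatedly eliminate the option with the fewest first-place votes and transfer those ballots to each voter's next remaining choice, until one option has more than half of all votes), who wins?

Option 5

Round 1: Option 1 19, Option 2 30, Option 3 9, Option 4 8, Option 5 16. Option 4 eliminated.
Round 2: Option 1 19, Option 2 38, Option 3 9, Option 5 16. Option 3 eliminated.
Round 3: Option 1 19, Option 2 38, Option 5 25. Option 1 eliminated.
Round 4: Option 2 38, Option 5 44. Option 5 has a majority (≥42).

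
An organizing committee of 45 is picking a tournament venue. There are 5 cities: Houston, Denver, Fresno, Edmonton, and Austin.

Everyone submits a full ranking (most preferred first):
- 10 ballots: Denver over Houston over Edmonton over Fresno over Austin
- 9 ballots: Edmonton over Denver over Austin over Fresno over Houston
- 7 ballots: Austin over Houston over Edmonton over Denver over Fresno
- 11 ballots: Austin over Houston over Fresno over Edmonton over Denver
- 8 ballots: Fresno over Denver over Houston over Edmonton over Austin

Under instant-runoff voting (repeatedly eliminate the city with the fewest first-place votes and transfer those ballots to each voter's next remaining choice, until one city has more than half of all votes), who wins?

Denver

Round 1: Houston 0, Denver 10, Fresno 8, Edmonton 9, Austin 18. Houston eliminated.
Round 2: Denver 10, Fresno 8, Edmonton 9, Austin 18. Fresno eliminated.
Round 3: Denver 18, Edmonton 9, Austin 18. Edmonton eliminated.
Round 4: Denver 27, Austin 18. Denver has a majority (≥23).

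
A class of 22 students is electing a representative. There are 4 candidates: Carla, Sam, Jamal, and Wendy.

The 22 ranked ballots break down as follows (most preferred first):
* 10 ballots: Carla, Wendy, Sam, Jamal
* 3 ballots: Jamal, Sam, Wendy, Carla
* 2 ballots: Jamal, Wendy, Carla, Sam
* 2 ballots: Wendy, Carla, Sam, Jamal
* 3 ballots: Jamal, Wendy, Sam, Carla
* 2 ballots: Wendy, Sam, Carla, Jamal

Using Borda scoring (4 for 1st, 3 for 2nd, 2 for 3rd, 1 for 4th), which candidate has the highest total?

Wendy

Carla: 10×4 + 3×1 + 2×2 + 2×3 + 3×1 + 2×2 = 60
Sam: 10×2 + 3×3 + 2×1 + 2×2 + 3×2 + 2×3 = 47
Jamal: 10×1 + 3×4 + 2×4 + 2×1 + 3×4 + 2×1 = 46
Wendy: 10×3 + 3×2 + 2×3 + 2×4 + 3×3 + 2×4 = 67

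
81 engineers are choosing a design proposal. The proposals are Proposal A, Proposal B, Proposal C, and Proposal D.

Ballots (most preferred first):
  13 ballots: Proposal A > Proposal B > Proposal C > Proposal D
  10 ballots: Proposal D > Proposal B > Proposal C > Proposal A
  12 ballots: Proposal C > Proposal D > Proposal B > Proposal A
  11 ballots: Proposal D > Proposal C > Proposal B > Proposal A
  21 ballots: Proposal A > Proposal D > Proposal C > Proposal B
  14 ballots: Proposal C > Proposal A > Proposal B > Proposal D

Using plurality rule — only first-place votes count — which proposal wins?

First-place votes: Proposal A 34, Proposal B 0, Proposal C 26, Proposal D 21.

Proposal A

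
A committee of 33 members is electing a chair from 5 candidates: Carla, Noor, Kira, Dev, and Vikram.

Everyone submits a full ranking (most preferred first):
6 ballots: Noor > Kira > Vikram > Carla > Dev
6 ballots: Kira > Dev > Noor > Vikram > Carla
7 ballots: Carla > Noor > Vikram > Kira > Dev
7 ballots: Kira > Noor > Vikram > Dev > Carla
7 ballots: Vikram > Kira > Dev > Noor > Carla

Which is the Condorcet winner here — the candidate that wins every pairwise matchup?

Kira vs Carla: 26–7
Kira vs Noor: 20–13
Kira vs Dev: 33–0
Kira vs Vikram: 19–14
Kira beats every other candidate.

Kira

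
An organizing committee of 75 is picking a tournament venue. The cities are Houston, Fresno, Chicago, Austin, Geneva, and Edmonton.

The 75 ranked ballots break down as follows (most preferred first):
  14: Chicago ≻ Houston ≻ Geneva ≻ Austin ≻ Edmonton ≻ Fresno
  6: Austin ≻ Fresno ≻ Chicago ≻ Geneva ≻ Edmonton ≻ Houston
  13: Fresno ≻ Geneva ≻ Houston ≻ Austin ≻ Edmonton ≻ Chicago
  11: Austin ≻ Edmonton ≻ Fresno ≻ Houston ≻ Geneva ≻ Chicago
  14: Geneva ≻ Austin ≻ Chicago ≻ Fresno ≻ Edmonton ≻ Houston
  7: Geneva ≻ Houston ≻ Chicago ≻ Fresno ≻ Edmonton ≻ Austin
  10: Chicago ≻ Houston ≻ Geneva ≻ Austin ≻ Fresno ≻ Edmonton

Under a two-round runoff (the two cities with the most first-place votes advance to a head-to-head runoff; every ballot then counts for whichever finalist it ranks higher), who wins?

Round 1 first-place votes: Houston 0, Fresno 13, Chicago 24, Austin 17, Geneva 21, Edmonton 0. Chicago and Geneva advance.
Runoff: Chicago is ranked above Geneva on 30 ballots, Geneva above Chicago on 45.

Geneva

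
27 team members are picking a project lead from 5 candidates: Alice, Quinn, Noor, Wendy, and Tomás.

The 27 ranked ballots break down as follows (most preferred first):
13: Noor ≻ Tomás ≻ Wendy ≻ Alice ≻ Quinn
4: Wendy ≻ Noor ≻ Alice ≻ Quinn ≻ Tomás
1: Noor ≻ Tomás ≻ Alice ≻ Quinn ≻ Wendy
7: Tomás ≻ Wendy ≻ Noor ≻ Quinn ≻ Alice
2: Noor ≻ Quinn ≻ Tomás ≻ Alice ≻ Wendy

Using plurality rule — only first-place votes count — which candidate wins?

First-place votes: Alice 0, Quinn 0, Noor 16, Wendy 4, Tomás 7.

Noor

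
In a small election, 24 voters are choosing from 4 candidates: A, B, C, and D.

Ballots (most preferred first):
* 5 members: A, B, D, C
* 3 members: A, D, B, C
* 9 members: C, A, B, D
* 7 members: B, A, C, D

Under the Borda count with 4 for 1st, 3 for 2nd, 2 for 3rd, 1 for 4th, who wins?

A

A: 5×4 + 3×4 + 9×3 + 7×3 = 80
B: 5×3 + 3×2 + 9×2 + 7×4 = 67
C: 5×1 + 3×1 + 9×4 + 7×2 = 58
D: 5×2 + 3×3 + 9×1 + 7×1 = 35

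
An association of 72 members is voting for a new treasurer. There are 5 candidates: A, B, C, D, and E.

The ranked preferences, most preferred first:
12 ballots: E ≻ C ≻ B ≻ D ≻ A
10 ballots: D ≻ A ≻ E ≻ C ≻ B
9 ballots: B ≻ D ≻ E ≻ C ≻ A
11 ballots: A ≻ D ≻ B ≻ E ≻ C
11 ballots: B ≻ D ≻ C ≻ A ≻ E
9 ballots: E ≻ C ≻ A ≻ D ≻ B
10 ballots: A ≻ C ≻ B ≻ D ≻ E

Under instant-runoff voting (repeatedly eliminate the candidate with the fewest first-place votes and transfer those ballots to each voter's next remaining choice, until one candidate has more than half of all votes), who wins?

A

Round 1: A 21, B 20, C 0, D 10, E 21. C eliminated.
Round 2: A 21, B 20, D 10, E 21. D eliminated.
Round 3: A 31, B 20, E 21. B eliminated.
Round 4: A 42, E 30. A has a majority (≥37).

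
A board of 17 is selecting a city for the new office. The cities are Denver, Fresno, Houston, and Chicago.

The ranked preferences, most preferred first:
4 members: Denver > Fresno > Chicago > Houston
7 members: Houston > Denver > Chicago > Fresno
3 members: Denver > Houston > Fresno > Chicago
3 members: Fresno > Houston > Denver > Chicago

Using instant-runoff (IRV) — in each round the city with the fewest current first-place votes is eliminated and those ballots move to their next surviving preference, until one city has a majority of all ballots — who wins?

Round 1: Denver 7, Fresno 3, Houston 7, Chicago 0. Chicago eliminated.
Round 2: Denver 7, Fresno 3, Houston 7. Fresno eliminated.
Round 3: Denver 7, Houston 10. Houston has a majority (≥9).

Houston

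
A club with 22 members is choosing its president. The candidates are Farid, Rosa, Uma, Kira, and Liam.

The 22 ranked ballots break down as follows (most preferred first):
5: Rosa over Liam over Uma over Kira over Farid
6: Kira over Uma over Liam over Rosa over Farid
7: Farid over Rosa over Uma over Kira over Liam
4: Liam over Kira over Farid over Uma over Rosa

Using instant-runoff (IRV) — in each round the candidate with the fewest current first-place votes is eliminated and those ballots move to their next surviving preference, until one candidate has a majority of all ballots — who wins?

Round 1: Farid 7, Rosa 5, Uma 0, Kira 6, Liam 4. Uma eliminated.
Round 2: Farid 7, Rosa 5, Kira 6, Liam 4. Liam eliminated.
Round 3: Farid 7, Rosa 5, Kira 10. Rosa eliminated.
Round 4: Farid 7, Kira 15. Kira has a majority (≥12).

Kira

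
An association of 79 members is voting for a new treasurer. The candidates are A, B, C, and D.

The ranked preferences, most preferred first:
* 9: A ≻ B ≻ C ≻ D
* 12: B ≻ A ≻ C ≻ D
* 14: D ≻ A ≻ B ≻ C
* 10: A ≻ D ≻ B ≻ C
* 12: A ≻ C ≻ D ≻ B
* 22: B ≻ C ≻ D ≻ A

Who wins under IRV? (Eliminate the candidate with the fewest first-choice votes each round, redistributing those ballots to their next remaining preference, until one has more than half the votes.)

A

Round 1: A 31, B 34, C 0, D 14. C eliminated.
Round 2: A 31, B 34, D 14. D eliminated.
Round 3: A 45, B 34. A has a majority (≥40).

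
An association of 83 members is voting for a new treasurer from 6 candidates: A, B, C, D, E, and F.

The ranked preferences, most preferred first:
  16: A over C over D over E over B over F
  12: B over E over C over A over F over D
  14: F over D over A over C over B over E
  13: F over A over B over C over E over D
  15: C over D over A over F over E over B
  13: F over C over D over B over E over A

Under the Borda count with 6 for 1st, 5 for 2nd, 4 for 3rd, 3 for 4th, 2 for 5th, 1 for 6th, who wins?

A: 16×6 + 12×3 + 14×4 + 13×5 + 15×4 + 13×1 = 326
B: 16×2 + 12×6 + 14×2 + 13×4 + 15×1 + 13×3 = 238
C: 16×5 + 12×4 + 14×3 + 13×3 + 15×6 + 13×5 = 364
D: 16×4 + 12×1 + 14×5 + 13×1 + 15×5 + 13×4 = 286
E: 16×3 + 12×5 + 14×1 + 13×2 + 15×2 + 13×2 = 204
F: 16×1 + 12×2 + 14×6 + 13×6 + 15×3 + 13×6 = 325

C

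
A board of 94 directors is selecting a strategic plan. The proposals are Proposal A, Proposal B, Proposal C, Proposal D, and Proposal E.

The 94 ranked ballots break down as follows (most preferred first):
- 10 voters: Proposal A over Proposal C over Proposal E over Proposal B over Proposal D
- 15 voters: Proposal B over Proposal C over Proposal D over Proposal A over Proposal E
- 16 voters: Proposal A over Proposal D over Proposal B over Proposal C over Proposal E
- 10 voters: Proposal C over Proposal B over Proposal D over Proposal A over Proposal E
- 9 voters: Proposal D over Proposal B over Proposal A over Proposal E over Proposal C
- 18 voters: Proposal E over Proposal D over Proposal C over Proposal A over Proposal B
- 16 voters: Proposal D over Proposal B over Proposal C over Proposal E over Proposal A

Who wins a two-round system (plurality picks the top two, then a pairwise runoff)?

Round 1 first-place votes: Proposal A 26, Proposal B 15, Proposal C 10, Proposal D 25, Proposal E 18. Proposal A and Proposal D advance.
Runoff: Proposal A is ranked above Proposal D on 26 ballots, Proposal D above Proposal A on 68.

Proposal D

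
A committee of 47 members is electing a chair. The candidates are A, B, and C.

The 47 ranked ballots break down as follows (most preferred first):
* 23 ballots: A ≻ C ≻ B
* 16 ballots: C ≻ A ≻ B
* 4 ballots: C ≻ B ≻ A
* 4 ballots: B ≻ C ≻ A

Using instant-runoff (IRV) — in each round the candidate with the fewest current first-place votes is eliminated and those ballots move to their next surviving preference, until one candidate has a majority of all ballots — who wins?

C

Round 1: A 23, B 4, C 20. B eliminated.
Round 2: A 23, C 24. C has a majority (≥24).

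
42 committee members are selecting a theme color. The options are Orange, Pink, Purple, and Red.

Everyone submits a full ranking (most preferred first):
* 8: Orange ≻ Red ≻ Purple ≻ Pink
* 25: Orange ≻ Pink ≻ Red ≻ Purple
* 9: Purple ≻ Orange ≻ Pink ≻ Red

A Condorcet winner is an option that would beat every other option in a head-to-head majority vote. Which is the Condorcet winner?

Orange vs Pink: 42–0
Orange vs Purple: 33–9
Orange vs Red: 42–0
Orange beats every other option.

Orange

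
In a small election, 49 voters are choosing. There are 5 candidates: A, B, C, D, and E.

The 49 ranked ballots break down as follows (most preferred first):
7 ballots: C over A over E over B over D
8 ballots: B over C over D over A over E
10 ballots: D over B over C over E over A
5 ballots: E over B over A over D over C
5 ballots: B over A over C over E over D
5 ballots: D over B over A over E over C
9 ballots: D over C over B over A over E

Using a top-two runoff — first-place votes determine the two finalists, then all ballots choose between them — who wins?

Round 1 first-place votes: A 0, B 13, C 7, D 24, E 5. D and B advance.
Runoff: D is ranked above B on 24 ballots, B above D on 25.

B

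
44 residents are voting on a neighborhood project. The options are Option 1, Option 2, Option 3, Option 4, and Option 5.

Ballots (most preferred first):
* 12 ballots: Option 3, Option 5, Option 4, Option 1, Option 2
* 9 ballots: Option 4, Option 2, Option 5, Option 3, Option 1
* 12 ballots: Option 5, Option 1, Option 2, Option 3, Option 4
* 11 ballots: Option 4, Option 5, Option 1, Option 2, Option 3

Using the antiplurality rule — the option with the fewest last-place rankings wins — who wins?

Last-place votes: Option 1 9, Option 2 12, Option 3 11, Option 4 12, Option 5 0.

Option 5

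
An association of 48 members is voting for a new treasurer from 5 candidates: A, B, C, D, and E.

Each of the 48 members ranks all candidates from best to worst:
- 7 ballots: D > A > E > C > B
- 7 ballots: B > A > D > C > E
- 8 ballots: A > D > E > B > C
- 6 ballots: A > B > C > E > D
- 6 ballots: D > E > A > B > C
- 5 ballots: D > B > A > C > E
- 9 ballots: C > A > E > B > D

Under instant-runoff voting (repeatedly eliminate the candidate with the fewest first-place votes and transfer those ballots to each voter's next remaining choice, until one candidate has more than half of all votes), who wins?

Round 1: A 14, B 7, C 9, D 18, E 0. E eliminated.
Round 2: A 14, B 7, C 9, D 18. B eliminated.
Round 3: A 21, C 9, D 18. C eliminated.
Round 4: A 30, D 18. A has a majority (≥25).

A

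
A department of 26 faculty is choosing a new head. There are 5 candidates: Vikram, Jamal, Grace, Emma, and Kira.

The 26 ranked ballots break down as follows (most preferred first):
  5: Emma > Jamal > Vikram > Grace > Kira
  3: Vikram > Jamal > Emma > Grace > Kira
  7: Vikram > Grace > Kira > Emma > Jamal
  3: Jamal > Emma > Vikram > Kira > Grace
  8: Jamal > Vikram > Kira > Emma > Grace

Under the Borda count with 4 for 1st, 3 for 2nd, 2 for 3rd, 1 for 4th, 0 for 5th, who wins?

Vikram: 5×2 + 3×4 + 7×4 + 3×2 + 8×3 = 80
Jamal: 5×3 + 3×3 + 7×0 + 3×4 + 8×4 = 68
Grace: 5×1 + 3×1 + 7×3 + 3×0 + 8×0 = 29
Emma: 5×4 + 3×2 + 7×1 + 3×3 + 8×1 = 50
Kira: 5×0 + 3×0 + 7×2 + 3×1 + 8×2 = 33

Vikram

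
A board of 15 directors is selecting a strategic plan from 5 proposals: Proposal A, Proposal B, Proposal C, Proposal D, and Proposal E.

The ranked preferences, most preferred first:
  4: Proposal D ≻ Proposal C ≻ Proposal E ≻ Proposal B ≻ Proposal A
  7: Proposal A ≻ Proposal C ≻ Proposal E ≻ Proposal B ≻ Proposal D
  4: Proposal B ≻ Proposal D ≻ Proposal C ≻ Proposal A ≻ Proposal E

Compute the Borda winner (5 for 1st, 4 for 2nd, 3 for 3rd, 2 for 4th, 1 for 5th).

Proposal A: 4×1 + 7×5 + 4×2 = 47
Proposal B: 4×2 + 7×2 + 4×5 = 42
Proposal C: 4×4 + 7×4 + 4×3 = 56
Proposal D: 4×5 + 7×1 + 4×4 = 43
Proposal E: 4×3 + 7×3 + 4×1 = 37

Proposal C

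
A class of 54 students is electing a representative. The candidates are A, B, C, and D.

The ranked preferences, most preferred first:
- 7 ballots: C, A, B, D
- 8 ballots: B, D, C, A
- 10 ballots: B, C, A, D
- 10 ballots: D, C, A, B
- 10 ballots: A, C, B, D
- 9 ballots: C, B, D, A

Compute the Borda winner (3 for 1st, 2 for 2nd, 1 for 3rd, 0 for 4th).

C

A: 7×2 + 8×0 + 10×1 + 10×1 + 10×3 + 9×0 = 64
B: 7×1 + 8×3 + 10×3 + 10×0 + 10×1 + 9×2 = 89
C: 7×3 + 8×1 + 10×2 + 10×2 + 10×2 + 9×3 = 116
D: 7×0 + 8×2 + 10×0 + 10×3 + 10×0 + 9×1 = 55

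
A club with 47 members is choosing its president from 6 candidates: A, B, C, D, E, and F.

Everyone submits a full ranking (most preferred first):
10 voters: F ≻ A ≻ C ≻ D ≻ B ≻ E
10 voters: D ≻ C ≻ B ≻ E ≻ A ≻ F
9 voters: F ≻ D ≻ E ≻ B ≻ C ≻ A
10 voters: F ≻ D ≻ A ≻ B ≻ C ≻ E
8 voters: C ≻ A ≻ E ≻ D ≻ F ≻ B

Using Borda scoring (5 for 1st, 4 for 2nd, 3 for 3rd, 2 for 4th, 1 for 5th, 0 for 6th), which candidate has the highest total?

D

A: 10×4 + 10×1 + 9×0 + 10×3 + 8×4 = 112
B: 10×1 + 10×3 + 9×2 + 10×2 + 8×0 = 78
C: 10×3 + 10×4 + 9×1 + 10×1 + 8×5 = 129
D: 10×2 + 10×5 + 9×4 + 10×4 + 8×2 = 162
E: 10×0 + 10×2 + 9×3 + 10×0 + 8×3 = 71
F: 10×5 + 10×0 + 9×5 + 10×5 + 8×1 = 153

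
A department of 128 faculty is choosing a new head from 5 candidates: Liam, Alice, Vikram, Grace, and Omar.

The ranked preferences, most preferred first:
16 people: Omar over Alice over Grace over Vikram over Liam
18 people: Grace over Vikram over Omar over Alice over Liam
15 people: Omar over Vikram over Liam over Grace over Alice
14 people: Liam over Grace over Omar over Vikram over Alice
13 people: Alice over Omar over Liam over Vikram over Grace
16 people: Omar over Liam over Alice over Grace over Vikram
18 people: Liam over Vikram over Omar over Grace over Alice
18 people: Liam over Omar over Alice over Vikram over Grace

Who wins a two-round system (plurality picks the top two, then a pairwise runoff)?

Round 1 first-place votes: Liam 50, Alice 13, Vikram 0, Grace 18, Omar 47. Liam and Omar advance.
Runoff: Liam is ranked above Omar on 50 ballots, Omar above Liam on 78.

Omar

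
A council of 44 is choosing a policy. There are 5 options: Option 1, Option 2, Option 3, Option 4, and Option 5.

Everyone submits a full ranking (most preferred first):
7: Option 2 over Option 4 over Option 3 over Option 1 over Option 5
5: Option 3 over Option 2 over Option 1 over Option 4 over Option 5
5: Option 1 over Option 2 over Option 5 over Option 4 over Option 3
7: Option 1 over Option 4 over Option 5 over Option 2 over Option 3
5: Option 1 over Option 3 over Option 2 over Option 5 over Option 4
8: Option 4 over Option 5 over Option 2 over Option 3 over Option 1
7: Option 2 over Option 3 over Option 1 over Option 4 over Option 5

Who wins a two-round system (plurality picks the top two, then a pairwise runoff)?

Option 2

Round 1 first-place votes: Option 1 17, Option 2 14, Option 3 5, Option 4 8, Option 5 0. Option 1 and Option 2 advance.
Runoff: Option 1 is ranked above Option 2 on 17 ballots, Option 2 above Option 1 on 27.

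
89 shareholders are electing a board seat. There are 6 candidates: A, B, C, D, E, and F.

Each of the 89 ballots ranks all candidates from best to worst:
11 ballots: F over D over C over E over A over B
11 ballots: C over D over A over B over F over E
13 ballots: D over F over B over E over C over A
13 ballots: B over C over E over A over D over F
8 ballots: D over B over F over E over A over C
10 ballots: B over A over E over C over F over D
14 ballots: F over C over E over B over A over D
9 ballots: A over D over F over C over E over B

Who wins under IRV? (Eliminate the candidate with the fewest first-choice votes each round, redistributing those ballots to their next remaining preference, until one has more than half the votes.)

D

Round 1: A 9, B 23, C 11, D 21, E 0, F 25. E eliminated.
Round 2: A 9, B 23, C 11, D 21, F 25. A eliminated.
Round 3: B 23, C 11, D 30, F 25. C eliminated.
Round 4: B 23, D 41, F 25. B eliminated.
Round 5: D 54, F 35. D has a majority (≥45).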